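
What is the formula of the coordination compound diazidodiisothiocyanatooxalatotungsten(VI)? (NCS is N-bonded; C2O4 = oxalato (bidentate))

[W(C2O4)(N3)2(NCS)2]

Ligands: 2 azido (N3, -1), 2 isothiocyanato (NCS, -1), 1 oxalato (C2O4, -2). Ligand charge sum = -6.
With W in oxidation state +6, the complex ion is [W...].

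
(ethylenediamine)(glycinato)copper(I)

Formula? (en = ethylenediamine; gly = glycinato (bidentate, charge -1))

Ligands: 1 ethylenediamine (en, neutral), 1 glycinato (gly, -1). Ligand charge sum = -1.
With Cu in oxidation state +1, the complex ion is [Cu...].

[Cu(en)(gly)]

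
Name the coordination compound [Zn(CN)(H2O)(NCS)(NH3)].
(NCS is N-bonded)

There is no counter-ion, so the complex is neutral overall.
Ligand charges: 1×aqua (neutral), 1×ammine (neutral), 1×isothiocyanato (-1 each), 1×cyano (-1 each); total -2. So Zn + (-2) = 0, giving Zn = +2.
Ligands are named alphabetically: ammine before aqua before cyano before isothiocyanato.

ammineaquacyanoisothiocyanatozinc(II)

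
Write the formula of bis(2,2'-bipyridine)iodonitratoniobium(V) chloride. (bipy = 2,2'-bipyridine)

[Nb(bipy)2I(NO3)]Cl3

Ligands: 1 nitrato (NO3, -1), 1 iodo (I, -1), 2 2,2'-bipyridine (bipy, neutral). Ligand charge sum = -2.
Charge balance with chloride (-1) requires 1 complex ion per 3 chloride.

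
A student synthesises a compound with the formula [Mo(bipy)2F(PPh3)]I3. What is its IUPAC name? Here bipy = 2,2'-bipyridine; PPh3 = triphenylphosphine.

bis(2,2'-bipyridine)fluoro(triphenylphosphine)molybdenum(IV) iodide

The 3 iodide counter-ions carry a total charge of -3, so each complex ion is 3+.
Ligand charges: 1×fluoro (-1 each), 2×2,2'-bipyridine (neutral), 1×triphenylphosphine (neutral); total -1. So Mo + (-1) = 3+, giving Mo = +4.
Ligands are named alphabetically: bipyridine before fluoro before triphenylphosphine.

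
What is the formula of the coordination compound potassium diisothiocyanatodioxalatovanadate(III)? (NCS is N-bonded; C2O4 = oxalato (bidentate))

K3[V(C2O4)2(NCS)2]

Ligands: 2 isothiocyanato (NCS, -1), 2 oxalato (C2O4, -2). Ligand charge sum = -6.
Charge balance with potassium (+1) requires 1 complex ion per 3 potassium.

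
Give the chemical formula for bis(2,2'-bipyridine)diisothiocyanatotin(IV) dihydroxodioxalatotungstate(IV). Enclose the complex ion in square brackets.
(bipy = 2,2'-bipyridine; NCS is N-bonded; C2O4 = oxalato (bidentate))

Cation [Sn…]: ligand charges -2, Sn(IV) ⇒ ion charge 2+.
Anion [W…]: ligand charges -6, W(IV) ⇒ ion charge 2−.

[Sn(bipy)2(NCS)2][W(C2O4)2(OH)2]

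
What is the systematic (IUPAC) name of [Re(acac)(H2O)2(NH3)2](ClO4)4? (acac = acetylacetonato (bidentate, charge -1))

The 4 perchlorate counter-ions carry a total charge of -4, so each complex ion is 4+.
Ligand charges: 1×acetylacetonato (-1 each), 2×aqua (neutral), 2×ammine (neutral); total -1. So Re + (-1) = 4+, giving Re = +5.
Ligands are named alphabetically: acetylacetonato before ammine before aqua.

(acetylacetonato)diamminediaquarhenium(V) perchlorate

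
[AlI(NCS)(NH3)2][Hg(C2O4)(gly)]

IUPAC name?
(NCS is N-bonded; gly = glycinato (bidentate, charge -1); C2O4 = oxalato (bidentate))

diammineiodoisothiocyanatoaluminium(III) (glycinato)oxalatomercurate(II)

Both ions are complex: the cation is named first with the plain metal name, the anion second with the -ate form; each ion's ligands are alphabetised independently.
Aluminium is always +3 in its complexes; the cation's ligand charges sum to -2, so the complex cation is 1+.
A 1:1 salt means the anion carries the equal and opposite charge, 1−.
Anion: ligand charges sum to -3; for the ion to be 1−, Hg = +2.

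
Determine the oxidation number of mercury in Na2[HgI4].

+2

2 sodium outside the brackets (+1 each) → the complex ion is 2−.
Ligand charges: 4×I = -4; sum -4.
Hg + (-4) = 2− ⇒ Hg is +2.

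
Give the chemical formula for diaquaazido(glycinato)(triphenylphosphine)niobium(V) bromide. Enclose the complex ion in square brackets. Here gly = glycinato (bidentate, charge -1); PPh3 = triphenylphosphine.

[Nb(gly)(H2O)2(N3)(PPh3)]Br3

Ligands: 1 azido (N3, -1), 2 aqua (H2O, neutral), 1 glycinato (gly, -1), 1 triphenylphosphine (PPh3, neutral). Ligand charge sum = -2.
With Nb in oxidation state +5, the complex ion is [Nb...]^3+.
Charge balance with bromide (-1) requires 1 complex ion per 3 bromide.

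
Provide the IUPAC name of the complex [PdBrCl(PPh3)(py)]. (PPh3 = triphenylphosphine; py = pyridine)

There is no counter-ion, so the complex is neutral overall.
Ligand charges: 1×chloro (-1 each), 1×bromo (-1 each), 1×triphenylphosphine (neutral), 1×pyridine (neutral); total -2. So Pd + (-2) = 0, giving Pd = +2.
Ligands are named alphabetically: bromo before chloro before pyridine before triphenylphosphine.

bromochloro(pyridine)(triphenylphosphine)palladium(II)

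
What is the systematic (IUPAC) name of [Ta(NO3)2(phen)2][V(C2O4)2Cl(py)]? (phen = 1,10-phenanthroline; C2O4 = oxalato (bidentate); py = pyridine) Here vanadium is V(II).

V is given as +2; the anion's ligand charges sum to -5, so the complex anion is 3−.
A 1:1 salt means the cation carries the equal and opposite charge, 3+.
Cation: ligand charges sum to -2; for the ion to be 3+, Ta = +5.

dinitratobis(1,10-phenanthroline)tantalum(V) chlorodioxalato(pyridine)vanadate(II)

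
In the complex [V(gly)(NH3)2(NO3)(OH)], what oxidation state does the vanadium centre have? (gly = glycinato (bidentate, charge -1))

No counter-ion: the bracketed complex is neutral.
Ligand charges: 2×NH3 neutral; 1×NO3 = -1; 1×OH = -1; 1×gly = -1; sum -3.
V + (-3) = 0 ⇒ V is +3.

+3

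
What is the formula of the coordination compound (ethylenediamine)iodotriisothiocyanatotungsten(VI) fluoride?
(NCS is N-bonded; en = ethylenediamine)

Ligands: 1 iodo (I, -1), 3 isothiocyanato (NCS, -1), 1 ethylenediamine (en, neutral). Ligand charge sum = -4.
Charge balance with fluoride (-1) requires 1 complex ion per 2 fluoride.

[W(en)I(NCS)3]F2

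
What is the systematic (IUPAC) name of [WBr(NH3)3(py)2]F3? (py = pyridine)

The 3 fluoride counter-ions carry a total charge of -3, so each complex ion is 3+.
Ligand charges: 3×ammine (neutral), 1×bromo (-1 each), 2×pyridine (neutral); total -1. So W + (-1) = 3+, giving W = +4.
Ligands are named alphabetically: ammine before bromo before pyridine.

triamminebromobis(pyridine)tungsten(IV) fluoride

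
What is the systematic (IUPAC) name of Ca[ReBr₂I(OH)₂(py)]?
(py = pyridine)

The 1 calcium counter-ion carries a total charge of +2, so each complex ion is 2−.
Ligand charges: 2×hydroxo (-1 each), 2×bromo (-1 each), 1×iodo (-1 each), 1×pyridine (neutral); total -5. So Re + (-5) = 2−, giving Re = +3.
The complex ion is anionic, so rhenium takes the -ate form rhenate(III).

calcium dibromodihydroxoiodo(pyridine)rhenate(III)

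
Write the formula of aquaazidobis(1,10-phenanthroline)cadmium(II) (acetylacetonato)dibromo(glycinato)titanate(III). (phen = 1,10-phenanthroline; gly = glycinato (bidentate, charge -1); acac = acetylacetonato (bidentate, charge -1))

Cation [Cd…]: ligand charges -1, Cd(II) ⇒ ion charge 1+.
Anion [Ti…]: ligand charges -4, Ti(III) ⇒ ion charge 1−.
One 1+ cation balances one 1− anion.

[Cd(H2O)(N3)(phen)2][Ti(acac)Br2(gly)]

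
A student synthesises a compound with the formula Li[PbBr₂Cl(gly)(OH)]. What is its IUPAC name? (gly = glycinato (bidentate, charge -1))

lithium dibromochloro(glycinato)hydroxoplumbate(IV)

The 1 lithium counter-ion carries a total charge of +1, so each complex ion is 1−.
Ligand charges: 1×chloro (-1 each), 1×glycinato (-1 each), 1×hydroxo (-1 each), 2×bromo (-1 each); total -5. So Pb + (-5) = 1−, giving Pb = +4.
The complex ion is anionic, so lead takes the -ate form plumbate(IV).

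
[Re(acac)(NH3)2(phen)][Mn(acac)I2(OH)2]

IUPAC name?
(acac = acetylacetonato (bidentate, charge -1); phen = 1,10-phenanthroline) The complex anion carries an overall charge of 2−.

Both ions are complex: the cation is named first with the plain metal name, the anion second with the -ate form; each ion's ligands are alphabetised independently.
The complex anion is given as 2−; its ligand charges sum to -5, so Mn = +3.
A 1:1 salt means the cation carries the equal and opposite charge, 2+.
Cation: ligand charges sum to -1; for the ion to be 2+, Re = +3.

(acetylacetonato)diammine(1,10-phenanthroline)rhenium(III) (acetylacetonato)dihydroxodiiodomanganate(III)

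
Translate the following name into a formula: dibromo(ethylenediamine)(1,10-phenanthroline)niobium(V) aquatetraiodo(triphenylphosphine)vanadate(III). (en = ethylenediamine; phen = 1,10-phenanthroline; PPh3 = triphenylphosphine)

Cation [Nb…]: ligand charges -2, Nb(V) ⇒ ion charge 3+.
Anion [V…]: ligand charges -4, V(III) ⇒ ion charge 1−.
One 3+ cation requires 3 of the 1− anion.

[NbBr2(en)(phen)][V(H2O)I4(PPh3)]3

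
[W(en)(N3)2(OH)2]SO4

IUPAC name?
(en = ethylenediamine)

diazido(ethylenediamine)dihydroxotungsten(VI) sulfate

The 1 sulfate counter-ion carries a total charge of -2, so each complex ion is 2+.
Ligand charges: 1×ethylenediamine (neutral), 2×azido (-1 each), 2×hydroxo (-1 each); total -4. So W + (-4) = 2+, giving W = +6.
Ligands are named alphabetically: azido before ethylenediamine before hydroxo.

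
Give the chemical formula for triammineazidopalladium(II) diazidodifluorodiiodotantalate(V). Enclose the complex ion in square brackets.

[Pd(N3)(NH3)3][TaF2I2(N3)2]

Cation [Pd…]: ligand charges -1, Pd(II) ⇒ ion charge 1+.
Anion [Ta…]: ligand charges -6, Ta(V) ⇒ ion charge 1−.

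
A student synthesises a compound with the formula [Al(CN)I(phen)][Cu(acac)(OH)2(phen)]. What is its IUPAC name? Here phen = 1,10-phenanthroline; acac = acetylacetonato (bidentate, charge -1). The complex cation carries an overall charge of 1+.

cyanoiodo(1,10-phenanthroline)aluminium(III) (acetylacetonato)dihydroxo(1,10-phenanthroline)cuprate(II)

Both ions are complex: the cation is named first with the plain metal name, the anion second with the -ate form; each ion's ligands are alphabetised independently.
The complex cation is given as 1+; its ligand charges sum to -2, so Al = +3.
A 1:1 salt means the anion carries the equal and opposite charge, 1−.
Anion: ligand charges sum to -3; for the ion to be 1−, Cu = +2.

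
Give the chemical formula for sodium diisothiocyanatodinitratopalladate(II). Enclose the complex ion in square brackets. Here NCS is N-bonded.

Ligands: 2 nitrato (NO3, -1), 2 isothiocyanato (NCS, -1). Ligand charge sum = -4.
Charge balance with sodium (+1) requires 1 complex ion per 2 sodium.

Na2[Pd(NCS)2(NO3)2]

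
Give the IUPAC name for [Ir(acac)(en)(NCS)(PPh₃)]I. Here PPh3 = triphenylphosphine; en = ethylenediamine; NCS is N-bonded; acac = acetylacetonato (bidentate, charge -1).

The 1 iodide counter-ion carries a total charge of -1, so each complex ion is 1+.
Ligand charges: 1×triphenylphosphine (neutral), 1×ethylenediamine (neutral), 1×isothiocyanato (-1 each), 1×acetylacetonato (-1 each); total -2. So Ir + (-2) = 1+, giving Ir = +3.
Ligands are named alphabetically: acetylacetonato before ethylenediamine before isothiocyanato before triphenylphosphine.

(acetylacetonato)(ethylenediamine)isothiocyanato(triphenylphosphine)iridium(III) iodide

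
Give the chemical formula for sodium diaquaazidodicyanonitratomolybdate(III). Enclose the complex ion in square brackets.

Ligands: 2 cyano (CN, -1), 1 azido (N3, -1), 2 aqua (H2O, neutral), 1 nitrato (NO3, -1). Ligand charge sum = -4.
With Mo in oxidation state +3, the complex ion is [Mo...]^1−.
Charge balance with sodium (+1) requires 1 complex ion per 1 sodium.

Na[Mo(CN)2(H2O)2(N3)(NO3)]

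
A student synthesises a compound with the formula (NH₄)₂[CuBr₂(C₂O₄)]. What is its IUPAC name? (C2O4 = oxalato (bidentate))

The 2 ammonium counter-ions carry a total charge of +2, so each complex ion is 2−.
Ligand charges: 1×oxalato (-2 each), 2×bromo (-1 each); total -4. So Cu + (-4) = 2−, giving Cu = +2.
The complex ion is anionic, so copper takes the -ate form cuprate(II).

ammonium dibromooxalatocuprate(II)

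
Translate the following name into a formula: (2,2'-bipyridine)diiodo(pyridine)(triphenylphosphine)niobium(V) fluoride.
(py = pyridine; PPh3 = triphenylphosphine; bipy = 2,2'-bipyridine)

Ligands: 2 iodo (I, -1), 1 pyridine (py, neutral), 1 triphenylphosphine (PPh3, neutral), 1 2,2'-bipyridine (bipy, neutral). Ligand charge sum = -2.
With Nb in oxidation state +5, the complex ion is [Nb...]^3+.
Charge balance with fluoride (-1) requires 1 complex ion per 3 fluoride.

[Nb(bipy)I2(PPh3)(py)]F3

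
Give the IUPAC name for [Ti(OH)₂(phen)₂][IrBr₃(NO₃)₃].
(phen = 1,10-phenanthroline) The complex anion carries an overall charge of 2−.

Both ions are complex: the cation is named first with the plain metal name, the anion second with the -ate form; each ion's ligands are alphabetised independently.
The complex anion is given as 2−; its ligand charges sum to -6, so Ir = +4.
A 1:1 salt means the cation carries the equal and opposite charge, 2+.
Cation: ligand charges sum to -2; for the ion to be 2+, Ti = +4.

dihydroxobis(1,10-phenanthroline)titanium(IV) tribromotrinitratoiridate(IV)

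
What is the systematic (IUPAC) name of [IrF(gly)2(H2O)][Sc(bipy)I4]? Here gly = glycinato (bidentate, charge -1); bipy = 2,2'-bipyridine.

Scandium is always +3 in its complexes; the anion's ligand charges sum to -4, so the complex anion is 1−.
A 1:1 salt means the cation carries the equal and opposite charge, 1+.
Cation: ligand charges sum to -3; for the ion to be 1+, Ir = +4.

aquafluorobis(glycinato)iridium(IV) (2,2'-bipyridine)tetraiodoscandate(III)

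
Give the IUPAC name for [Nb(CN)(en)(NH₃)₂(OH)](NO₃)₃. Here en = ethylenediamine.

The 3 nitrate counter-ions carry a total charge of -3, so each complex ion is 3+.
Ligand charges: 1×cyano (-1 each), 2×ammine (neutral), 1×hydroxo (-1 each), 1×ethylenediamine (neutral); total -2. So Nb + (-2) = 3+, giving Nb = +5.
Ligands are named alphabetically: ammine before cyano before ethylenediamine before hydroxo.

diamminecyano(ethylenediamine)hydroxoniobium(V) nitrate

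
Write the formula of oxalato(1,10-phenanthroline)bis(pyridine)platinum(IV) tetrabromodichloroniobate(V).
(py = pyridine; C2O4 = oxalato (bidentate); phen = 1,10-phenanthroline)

[Pt(C2O4)(phen)(py)2][NbBr4Cl2]2

Cation [Pt…]: ligand charges -2, Pt(IV) ⇒ ion charge 2+.
Anion [Nb…]: ligand charges -6, Nb(V) ⇒ ion charge 1−.
One 2+ cation requires 2 of the 1− anion.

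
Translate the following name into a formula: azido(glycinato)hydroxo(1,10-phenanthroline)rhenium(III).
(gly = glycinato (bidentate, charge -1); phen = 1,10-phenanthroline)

[Re(gly)(N3)(OH)(phen)]

Ligands: 1 glycinato (gly, -1), 1 azido (N3, -1), 1 1,10-phenanthroline (phen, neutral), 1 hydroxo (OH, -1). Ligand charge sum = -3.
With Re in oxidation state +3, the complex ion is [Re...].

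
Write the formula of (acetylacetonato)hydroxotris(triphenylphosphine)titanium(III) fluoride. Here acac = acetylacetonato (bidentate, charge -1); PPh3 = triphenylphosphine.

[Ti(acac)(OH)(PPh3)3]F

Ligands: 1 acetylacetonato (acac, -1), 1 hydroxo (OH, -1), 3 triphenylphosphine (PPh3, neutral). Ligand charge sum = -2.
Charge balance with fluoride (-1) requires 1 complex ion per 1 fluoride.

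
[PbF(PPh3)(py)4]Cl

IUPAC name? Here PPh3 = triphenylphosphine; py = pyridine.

fluorotetrakis(pyridine)(triphenylphosphine)lead(II) chloride

The 1 chloride counter-ion carries a total charge of -1, so each complex ion is 1+.
Ligand charges: 1×fluoro (-1 each), 1×triphenylphosphine (neutral), 4×pyridine (neutral); total -1. So Pb + (-1) = 1+, giving Pb = +2.
Ligands are named alphabetically: fluoro before pyridine before triphenylphosphine.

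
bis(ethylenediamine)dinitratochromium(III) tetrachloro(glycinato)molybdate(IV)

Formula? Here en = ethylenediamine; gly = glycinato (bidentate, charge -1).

Cation [Cr…]: ligand charges -2, Cr(III) ⇒ ion charge 1+.
Anion [Mo…]: ligand charges -5, Mo(IV) ⇒ ion charge 1−.
One 1+ cation balances one 1− anion.

[Cr(en)2(NO3)2][MoCl4(gly)]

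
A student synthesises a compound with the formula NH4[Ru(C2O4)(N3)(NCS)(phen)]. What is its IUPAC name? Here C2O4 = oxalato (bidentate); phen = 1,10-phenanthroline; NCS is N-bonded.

The 1 ammonium counter-ion carries a total charge of +1, so each complex ion is 1−.
Ligand charges: 1×oxalato (-2 each), 1×azido (-1 each), 1×1,10-phenanthroline (neutral), 1×isothiocyanato (-1 each); total -4. So Ru + (-4) = 1−, giving Ru = +3.
The complex ion is anionic, so ruthenium takes the -ate form ruthenate(III).

ammonium azidoisothiocyanatooxalato(1,10-phenanthroline)ruthenate(III)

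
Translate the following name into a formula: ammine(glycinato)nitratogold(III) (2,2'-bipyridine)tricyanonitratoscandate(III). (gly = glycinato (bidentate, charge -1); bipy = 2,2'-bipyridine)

Cation [Au…]: ligand charges -2, Au(III) ⇒ ion charge 1+.
Anion [Sc…]: ligand charges -4, Sc(III) ⇒ ion charge 1−.
One 1+ cation balances one 1− anion.

[Au(gly)(NH3)(NO3)][Sc(bipy)(CN)3(NO3)]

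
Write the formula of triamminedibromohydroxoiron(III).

Ligands: 3 ammine (NH3, neutral), 2 bromo (Br, -1), 1 hydroxo (OH, -1). Ligand charge sum = -3.
With Fe in oxidation state +3, the complex ion is [Fe...].

[FeBr2(NH3)3(OH)]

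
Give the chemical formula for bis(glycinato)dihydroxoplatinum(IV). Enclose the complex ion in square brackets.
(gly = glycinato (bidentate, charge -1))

Ligands: 2 hydroxo (OH, -1), 2 glycinato (gly, -1). Ligand charge sum = -4.
With Pt in oxidation state +4, the complex ion is [Pt...].

[Pt(gly)2(OH)2]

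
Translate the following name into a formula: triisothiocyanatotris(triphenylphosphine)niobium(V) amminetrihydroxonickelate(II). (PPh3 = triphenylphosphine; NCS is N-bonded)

[Nb(NCS)3(PPh3)3][Ni(NH3)(OH)3]2

Cation [Nb…]: ligand charges -3, Nb(V) ⇒ ion charge 2+.
Anion [Ni…]: ligand charges -3, Ni(II) ⇒ ion charge 1−.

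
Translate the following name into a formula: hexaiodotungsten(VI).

[WI6]

Ligands: 6 iodo (I, -1). Ligand charge sum = -6.
With W in oxidation state +6, the complex ion is [W...].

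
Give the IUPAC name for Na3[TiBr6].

sodium hexabromotitanate(III)

The 3 sodium counter-ions carry a total charge of +3, so each complex ion is 3−.
Ligand charges: 6×bromo (-1 each); total -6. So Ti + (-6) = 3−, giving Ti = +3.
The complex ion is anionic, so titanium takes the -ate form titanate(III).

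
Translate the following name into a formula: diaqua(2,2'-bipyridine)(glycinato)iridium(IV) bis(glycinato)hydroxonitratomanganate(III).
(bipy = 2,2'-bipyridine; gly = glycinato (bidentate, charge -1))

[Ir(bipy)(gly)(H2O)2][Mn(gly)2(NO3)(OH)]3

Cation [Ir…]: ligand charges -1, Ir(IV) ⇒ ion charge 3+.
Anion [Mn…]: ligand charges -4, Mn(III) ⇒ ion charge 1−.
One 3+ cation requires 3 of the 1− anion.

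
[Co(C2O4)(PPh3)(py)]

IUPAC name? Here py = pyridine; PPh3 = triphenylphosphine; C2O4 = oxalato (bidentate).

oxalato(pyridine)(triphenylphosphine)cobalt(II)

There is no counter-ion, so the complex is neutral overall.
Ligand charges: 1×pyridine (neutral), 1×triphenylphosphine (neutral), 1×oxalato (-2 each); total -2. So Co + (-2) = 0, giving Co = +2.
Ligands are named alphabetically: oxalato before pyridine before triphenylphosphine.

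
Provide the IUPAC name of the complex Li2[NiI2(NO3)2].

The 2 lithium counter-ions carry a total charge of +2, so each complex ion is 2−.
Ligand charges: 2×iodo (-1 each), 2×nitrato (-1 each); total -4. So Ni + (-4) = 2−, giving Ni = +2.
Ligands are named alphabetically: iodo before nitrato.
The complex ion is anionic, so nickel takes the -ate form nickelate(II).

lithium diiododinitratonickelate(II)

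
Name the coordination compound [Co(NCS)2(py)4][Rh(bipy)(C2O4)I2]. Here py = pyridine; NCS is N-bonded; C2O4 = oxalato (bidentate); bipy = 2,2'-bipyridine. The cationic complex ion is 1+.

diisothiocyanatotetrakis(pyridine)cobalt(III) (2,2'-bipyridine)diiodooxalatorhodate(III)

Both ions are complex: the cation is named first with the plain metal name, the anion second with the -ate form; each ion's ligands are alphabetised independently.
The complex cation is given as 1+; its ligand charges sum to -2, so Co = +3.
A 1:1 salt means the anion carries the equal and opposite charge, 1−.
Anion: ligand charges sum to -4; for the ion to be 1−, Rh = +3.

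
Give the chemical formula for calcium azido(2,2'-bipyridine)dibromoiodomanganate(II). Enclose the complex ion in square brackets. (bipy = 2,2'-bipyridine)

Ca[Mn(bipy)Br2I(N3)]

Ligands: 2 bromo (Br, -1), 1 iodo (I, -1), 1 2,2'-bipyridine (bipy, neutral), 1 azido (N3, -1). Ligand charge sum = -4.
With Mn in oxidation state +2, the complex ion is [Mn...]^2−.
Charge balance with calcium (+2) requires 1 complex ion per 1 calcium.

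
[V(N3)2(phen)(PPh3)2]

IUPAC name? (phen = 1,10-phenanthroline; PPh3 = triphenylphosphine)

diazido(1,10-phenanthroline)bis(triphenylphosphine)vanadium(II)

There is no counter-ion, so the complex is neutral overall.
Ligand charges: 1×1,10-phenanthroline (neutral), 2×triphenylphosphine (neutral), 2×azido (-1 each); total -2. So V + (-2) = 0, giving V = +2.
Ligands are named alphabetically: azido before phenanthroline before triphenylphosphine.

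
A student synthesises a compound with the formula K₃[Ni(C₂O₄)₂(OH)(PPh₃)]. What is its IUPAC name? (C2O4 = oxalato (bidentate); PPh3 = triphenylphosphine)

potassium hydroxodioxalato(triphenylphosphine)nickelate(II)

The 3 potassium counter-ions carry a total charge of +3, so each complex ion is 3−.
Ligand charges: 2×oxalato (-2 each), 1×hydroxo (-1 each), 1×triphenylphosphine (neutral); total -5. So Ni + (-5) = 3−, giving Ni = +2.
The complex ion is anionic, so nickel takes the -ate form nickelate(II).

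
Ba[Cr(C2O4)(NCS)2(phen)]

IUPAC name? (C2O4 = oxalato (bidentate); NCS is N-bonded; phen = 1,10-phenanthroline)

barium diisothiocyanatooxalato(1,10-phenanthroline)chromate(II)

The 1 barium counter-ion carries a total charge of +2, so each complex ion is 2−.
Ligand charges: 1×oxalato (-2 each), 2×isothiocyanato (-1 each), 1×1,10-phenanthroline (neutral); total -4. So Cr + (-4) = 2−, giving Cr = +2.
Ligands are named alphabetically: isothiocyanato before oxalato before phenanthroline.
The complex ion is anionic, so chromium takes the -ate form chromate(II).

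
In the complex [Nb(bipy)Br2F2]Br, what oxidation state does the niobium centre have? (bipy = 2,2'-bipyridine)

1 bromide outside the brackets (-1 each) → the complex ion is 1+.
Ligand charges: 2×Br = -2; 1×bipy neutral; 2×F = -2; sum -4.
Nb + (-4) = 1+ ⇒ Nb is +5.

+5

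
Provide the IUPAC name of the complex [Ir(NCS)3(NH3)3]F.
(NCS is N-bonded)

The 1 fluoride counter-ion carries a total charge of -1, so each complex ion is 1+.
Ligand charges: 3×ammine (neutral), 3×isothiocyanato (-1 each); total -3. So Ir + (-3) = 1+, giving Ir = +4.
Ligands are named alphabetically: ammine before isothiocyanato.

triamminetriisothiocyanatoiridium(IV) fluoride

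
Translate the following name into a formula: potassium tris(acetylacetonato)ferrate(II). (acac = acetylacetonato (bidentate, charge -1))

Ligands: 3 acetylacetonato (acac, -1). Ligand charge sum = -3.
Charge balance with potassium (+1) requires 1 complex ion per 1 potassium.

K[Fe(acac)3]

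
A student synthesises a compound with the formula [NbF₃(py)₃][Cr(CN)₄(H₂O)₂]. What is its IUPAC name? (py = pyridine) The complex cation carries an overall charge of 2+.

Both ions are complex: the cation is named first with the plain metal name, the anion second with the -ate form; each ion's ligands are alphabetised independently.
The complex cation is given as 2+; its ligand charges sum to -3, so Nb = +5.
A 1:1 salt means the anion carries the equal and opposite charge, 2−.
Anion: ligand charges sum to -4; for the ion to be 2−, Cr = +2.

trifluorotris(pyridine)niobium(V) diaquatetracyanochromate(II)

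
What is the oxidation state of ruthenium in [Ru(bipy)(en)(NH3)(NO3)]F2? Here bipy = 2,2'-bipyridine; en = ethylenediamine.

+3

2 fluoride outside the brackets (-1 each) → the complex ion is 2+.
Ligand charges: 1×NH3 neutral; 1×bipy neutral; 1×NO3 = -1; 1×en neutral; sum -1.
Ru + (-1) = 2+ ⇒ Ru is +3.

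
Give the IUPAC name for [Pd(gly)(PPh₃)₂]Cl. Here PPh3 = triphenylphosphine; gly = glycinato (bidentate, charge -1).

(glycinato)bis(triphenylphosphine)palladium(II) chloride

The 1 chloride counter-ion carries a total charge of -1, so each complex ion is 1+.
Ligand charges: 2×triphenylphosphine (neutral), 1×glycinato (-1 each); total -1. So Pd + (-1) = 1+, giving Pd = +2.
Ligands are named alphabetically: glycinato before triphenylphosphine.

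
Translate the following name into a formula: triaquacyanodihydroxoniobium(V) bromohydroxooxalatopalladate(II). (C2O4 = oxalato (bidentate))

Cation [Nb…]: ligand charges -3, Nb(V) ⇒ ion charge 2+.
Anion [Pd…]: ligand charges -4, Pd(II) ⇒ ion charge 2−.
One 2+ cation balances one 2− anion.

[Nb(CN)(H2O)3(OH)2][PdBr(C2O4)(OH)]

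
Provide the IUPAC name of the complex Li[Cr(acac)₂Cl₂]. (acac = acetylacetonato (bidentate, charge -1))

The 1 lithium counter-ion carries a total charge of +1, so each complex ion is 1−.
Ligand charges: 2×acetylacetonato (-1 each), 2×chloro (-1 each); total -4. So Cr + (-4) = 1−, giving Cr = +3.
Ligands are named alphabetically: acetylacetonato before chloro.
The complex ion is anionic, so chromium takes the -ate form chromate(III).

lithium bis(acetylacetonato)dichlorochromate(III)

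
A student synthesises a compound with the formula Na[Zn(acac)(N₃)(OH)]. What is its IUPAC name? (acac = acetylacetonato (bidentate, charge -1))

The 1 sodium counter-ion carries a total charge of +1, so each complex ion is 1−.
Ligand charges: 1×hydroxo (-1 each), 1×azido (-1 each), 1×acetylacetonato (-1 each); total -3. So Zn + (-3) = 1−, giving Zn = +2.
Ligands are named alphabetically: acetylacetonato before azido before hydroxo.
The complex ion is anionic, so zinc takes the -ate form zincate(II).

sodium (acetylacetonato)azidohydroxozincate(II)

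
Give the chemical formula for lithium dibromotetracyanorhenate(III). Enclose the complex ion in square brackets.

Ligands: 2 bromo (Br, -1), 4 cyano (CN, -1). Ligand charge sum = -6.
With Re in oxidation state +3, the complex ion is [Re...]^3−.
Charge balance with lithium (+1) requires 1 complex ion per 3 lithium.

Li3[ReBr2(CN)4]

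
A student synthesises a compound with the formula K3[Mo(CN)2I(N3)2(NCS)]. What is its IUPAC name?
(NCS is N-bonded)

The 3 potassium counter-ions carry a total charge of +3, so each complex ion is 3−.
Ligand charges: 2×cyano (-1 each), 1×isothiocyanato (-1 each), 1×iodo (-1 each), 2×azido (-1 each); total -6. So Mo + (-6) = 3−, giving Mo = +3.
The complex ion is anionic, so molybdenum takes the -ate form molybdate(III).

potassium diazidodicyanoiodoisothiocyanatomolybdate(III)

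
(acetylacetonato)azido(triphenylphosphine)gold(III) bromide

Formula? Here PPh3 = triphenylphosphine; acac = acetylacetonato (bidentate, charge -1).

[Au(acac)(N3)(PPh3)]Br

Ligands: 1 triphenylphosphine (PPh3, neutral), 1 azido (N3, -1), 1 acetylacetonato (acac, -1). Ligand charge sum = -2.
With Au in oxidation state +3, the complex ion is [Au...]^1+.
Charge balance with bromide (-1) requires 1 complex ion per 1 bromide.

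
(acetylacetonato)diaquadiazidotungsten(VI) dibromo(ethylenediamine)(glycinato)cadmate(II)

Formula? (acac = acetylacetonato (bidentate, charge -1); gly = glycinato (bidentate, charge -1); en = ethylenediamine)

Cation [W…]: ligand charges -3, W(VI) ⇒ ion charge 3+.
Anion [Cd…]: ligand charges -3, Cd(II) ⇒ ion charge 1−.

[W(acac)(H2O)2(N3)2][CdBr2(en)(gly)]3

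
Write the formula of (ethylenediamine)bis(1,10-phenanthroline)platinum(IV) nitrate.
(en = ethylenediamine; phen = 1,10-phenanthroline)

Ligands: 1 ethylenediamine (en, neutral), 2 1,10-phenanthroline (phen, neutral). Ligand charge sum = 0.
With Pt in oxidation state +4, the complex ion is [Pt...]^4+.
Charge balance with nitrate (-1) requires 1 complex ion per 4 nitrate.

[Pt(en)(phen)2](NO3)4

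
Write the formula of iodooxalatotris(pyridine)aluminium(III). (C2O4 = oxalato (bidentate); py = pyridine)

[Al(C2O4)I(py)3]

Ligands: 1 oxalato (C2O4, -2), 1 iodo (I, -1), 3 pyridine (py, neutral). Ligand charge sum = -3.
With Al in oxidation state +3, the complex ion is [Al...].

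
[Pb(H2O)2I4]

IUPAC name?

There is no counter-ion, so the complex is neutral overall.
Ligand charges: 4×iodo (-1 each), 2×aqua (neutral); total -4. So Pb + (-4) = 0, giving Pb = +4.
Ligands are named alphabetically: aqua before iodo.

diaquatetraiodolead(IV)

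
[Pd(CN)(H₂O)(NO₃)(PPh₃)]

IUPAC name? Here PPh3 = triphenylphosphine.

aquacyanonitrato(triphenylphosphine)palladium(II)

There is no counter-ion, so the complex is neutral overall.
Ligand charges: 1×cyano (-1 each), 1×nitrato (-1 each), 1×aqua (neutral), 1×triphenylphosphine (neutral); total -2. So Pd + (-2) = 0, giving Pd = +2.
Ligands are named alphabetically: aqua before cyano before nitrato before triphenylphosphine.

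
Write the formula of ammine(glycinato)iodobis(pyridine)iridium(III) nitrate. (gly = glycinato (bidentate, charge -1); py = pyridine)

[Ir(gly)I(NH3)(py)2]NO3

Ligands: 1 glycinato (gly, -1), 2 pyridine (py, neutral), 1 ammine (NH3, neutral), 1 iodo (I, -1). Ligand charge sum = -2.
With Ir in oxidation state +3, the complex ion is [Ir...]^1+.
Charge balance with nitrate (-1) requires 1 complex ion per 1 nitrate.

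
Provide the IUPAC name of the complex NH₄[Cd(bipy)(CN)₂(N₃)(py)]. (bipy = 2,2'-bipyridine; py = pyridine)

The 1 ammonium counter-ion carries a total charge of +1, so each complex ion is 1−.
Ligand charges: 2×cyano (-1 each), 1×2,2'-bipyridine (neutral), 1×azido (-1 each), 1×pyridine (neutral); total -3. So Cd + (-3) = 1−, giving Cd = +2.
Ligands are named alphabetically: azido before bipyridine before cyano before pyridine.
The complex ion is anionic, so cadmium takes the -ate form cadmate(II).

ammonium azido(2,2'-bipyridine)dicyano(pyridine)cadmate(II)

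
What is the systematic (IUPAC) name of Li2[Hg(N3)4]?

The 2 lithium counter-ions carry a total charge of +2, so each complex ion is 2−.
Ligand charges: 4×azido (-1 each); total -4. So Hg + (-4) = 2−, giving Hg = +2.
The complex ion is anionic, so mercury takes the -ate form mercurate(II).

lithium tetraazidomercurate(II)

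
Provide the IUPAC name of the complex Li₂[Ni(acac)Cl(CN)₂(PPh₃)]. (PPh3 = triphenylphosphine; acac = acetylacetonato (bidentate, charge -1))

lithium (acetylacetonato)chlorodicyano(triphenylphosphine)nickelate(II)

The 2 lithium counter-ions carry a total charge of +2, so each complex ion is 2−.
Ligand charges: 1×triphenylphosphine (neutral), 2×cyano (-1 each), 1×chloro (-1 each), 1×acetylacetonato (-1 each); total -4. So Ni + (-4) = 2−, giving Ni = +2.
Ligands are named alphabetically: acetylacetonato before chloro before cyano before triphenylphosphine.
The complex ion is anionic, so nickel takes the -ate form nickelate(II).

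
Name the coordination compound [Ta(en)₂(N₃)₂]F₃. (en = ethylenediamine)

The 3 fluoride counter-ions carry a total charge of -3, so each complex ion is 3+.
Ligand charges: 2×ethylenediamine (neutral), 2×azido (-1 each); total -2. So Ta + (-2) = 3+, giving Ta = +5.
Ligands are named alphabetically: azido before ethylenediamine.

diazidobis(ethylenediamine)tantalum(V) fluoride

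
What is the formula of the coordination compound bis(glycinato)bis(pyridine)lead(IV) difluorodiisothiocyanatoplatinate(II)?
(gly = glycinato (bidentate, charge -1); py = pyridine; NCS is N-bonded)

[Pb(gly)2(py)2][PtF2(NCS)2]

Cation [Pb…]: ligand charges -2, Pb(IV) ⇒ ion charge 2+.
Anion [Pt…]: ligand charges -4, Pt(II) ⇒ ion charge 2−.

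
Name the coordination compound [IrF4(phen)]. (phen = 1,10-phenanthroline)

tetrafluoro(1,10-phenanthroline)iridium(IV)

There is no counter-ion, so the complex is neutral overall.
Ligand charges: 4×fluoro (-1 each), 1×1,10-phenanthroline (neutral); total -4. So Ir + (-4) = 0, giving Ir = +4.
Ligands are named alphabetically: fluoro before phenanthroline.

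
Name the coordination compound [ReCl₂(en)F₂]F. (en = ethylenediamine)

The 1 fluoride counter-ion carries a total charge of -1, so each complex ion is 1+.
Ligand charges: 2×fluoro (-1 each), 1×ethylenediamine (neutral), 2×chloro (-1 each); total -4. So Re + (-4) = 1+, giving Re = +5.
Ligands are named alphabetically: chloro before ethylenediamine before fluoro.

dichloro(ethylenediamine)difluororhenium(V) fluoride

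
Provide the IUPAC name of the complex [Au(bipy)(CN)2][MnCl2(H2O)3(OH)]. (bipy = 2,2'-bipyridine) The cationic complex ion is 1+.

The complex cation is given as 1+; its ligand charges sum to -2, so Au = +3.
A 1:1 salt means the anion carries the equal and opposite charge, 1−.
Anion: ligand charges sum to -3; for the ion to be 1−, Mn = +2.

(2,2'-bipyridine)dicyanogold(III) triaquadichlorohydroxomanganate(II)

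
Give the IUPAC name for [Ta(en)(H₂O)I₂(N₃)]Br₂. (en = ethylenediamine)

The 2 bromide counter-ions carry a total charge of -2, so each complex ion is 2+.
Ligand charges: 1×azido (-1 each), 1×aqua (neutral), 1×ethylenediamine (neutral), 2×iodo (-1 each); total -3. So Ta + (-3) = 2+, giving Ta = +5.
Ligands are named alphabetically: aqua before azido before ethylenediamine before iodo.

aquaazido(ethylenediamine)diiodotantalum(V) bromide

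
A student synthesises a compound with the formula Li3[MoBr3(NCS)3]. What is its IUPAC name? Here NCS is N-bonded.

The 3 lithium counter-ions carry a total charge of +3, so each complex ion is 3−.
Ligand charges: 3×bromo (-1 each), 3×isothiocyanato (-1 each); total -6. So Mo + (-6) = 3−, giving Mo = +3.
Ligands are named alphabetically: bromo before isothiocyanato.
The complex ion is anionic, so molybdenum takes the -ate form molybdate(III).

lithium tribromotriisothiocyanatomolybdate(III)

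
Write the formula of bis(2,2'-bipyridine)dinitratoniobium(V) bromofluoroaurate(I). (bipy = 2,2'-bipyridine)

[Nb(bipy)2(NO3)2][AuBrF]3

Cation [Nb…]: ligand charges -2, Nb(V) ⇒ ion charge 3+.
Anion [Au…]: ligand charges -2, Au(I) ⇒ ion charge 1−.
One 3+ cation requires 3 of the 1− anion.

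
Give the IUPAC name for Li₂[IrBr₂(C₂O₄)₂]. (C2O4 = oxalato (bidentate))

lithium dibromodioxalatoiridate(IV)

The 2 lithium counter-ions carry a total charge of +2, so each complex ion is 2−.
Ligand charges: 2×bromo (-1 each), 2×oxalato (-2 each); total -6. So Ir + (-6) = 2−, giving Ir = +4.
Ligands are named alphabetically: bromo before oxalato.
The complex ion is anionic, so iridium takes the -ate form iridate(IV).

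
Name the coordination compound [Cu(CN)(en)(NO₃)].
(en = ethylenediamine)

There is no counter-ion, so the complex is neutral overall.
Ligand charges: 1×nitrato (-1 each), 1×ethylenediamine (neutral), 1×cyano (-1 each); total -2. So Cu + (-2) = 0, giving Cu = +2.
Ligands are named alphabetically: cyano before ethylenediamine before nitrato.

cyano(ethylenediamine)nitratocopper(II)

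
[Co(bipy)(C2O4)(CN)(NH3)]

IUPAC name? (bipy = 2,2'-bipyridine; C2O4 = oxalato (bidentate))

ammine(2,2'-bipyridine)cyanooxalatocobalt(III)

There is no counter-ion, so the complex is neutral overall.
Ligand charges: 1×2,2'-bipyridine (neutral), 1×oxalato (-2 each), 1×ammine (neutral), 1×cyano (-1 each); total -3. So Co + (-3) = 0, giving Co = +3.
Ligands are named alphabetically: ammine before bipyridine before cyano before oxalato.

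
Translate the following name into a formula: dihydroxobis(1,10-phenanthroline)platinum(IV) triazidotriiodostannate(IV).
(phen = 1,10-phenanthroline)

Cation [Pt…]: ligand charges -2, Pt(IV) ⇒ ion charge 2+.
Anion [Sn…]: ligand charges -6, Sn(IV) ⇒ ion charge 2−.
One 2+ cation balances one 2− anion.

[Pt(OH)2(phen)2][SnI3(N3)3]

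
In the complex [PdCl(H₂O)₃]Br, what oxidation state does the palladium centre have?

1 bromide outside the brackets (-1 each) → the complex ion is 1+.
Ligand charges: 1×Cl = -1; 3×H2O neutral; sum -1.
Pd + (-1) = 1+ ⇒ Pd is +2.

+2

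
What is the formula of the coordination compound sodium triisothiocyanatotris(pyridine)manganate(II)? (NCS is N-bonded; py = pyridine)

Ligands: 3 isothiocyanato (NCS, -1), 3 pyridine (py, neutral). Ligand charge sum = -3.
With Mn in oxidation state +2, the complex ion is [Mn...]^1−.
Charge balance with sodium (+1) requires 1 complex ion per 1 sodium.

Na[Mn(NCS)3(py)3]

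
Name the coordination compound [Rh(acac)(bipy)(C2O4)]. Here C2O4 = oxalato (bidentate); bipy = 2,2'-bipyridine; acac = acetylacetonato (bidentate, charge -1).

(acetylacetonato)(2,2'-bipyridine)oxalatorhodium(III)

There is no counter-ion, so the complex is neutral overall.
Ligand charges: 1×oxalato (-2 each), 1×2,2'-bipyridine (neutral), 1×acetylacetonato (-1 each); total -3. So Rh + (-3) = 0, giving Rh = +3.
Ligands are named alphabetically: acetylacetonato before bipyridine before oxalato.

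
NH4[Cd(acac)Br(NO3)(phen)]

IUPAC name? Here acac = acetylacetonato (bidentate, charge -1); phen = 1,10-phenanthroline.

The 1 ammonium counter-ion carries a total charge of +1, so each complex ion is 1−.
Ligand charges: 1×nitrato (-1 each), 1×bromo (-1 each), 1×acetylacetonato (-1 each), 1×1,10-phenanthroline (neutral); total -3. So Cd + (-3) = 1−, giving Cd = +2.
Ligands are named alphabetically: acetylacetonato before bromo before nitrato before phenanthroline.
The complex ion is anionic, so cadmium takes the -ate form cadmate(II).

ammonium (acetylacetonato)bromonitrato(1,10-phenanthroline)cadmate(II)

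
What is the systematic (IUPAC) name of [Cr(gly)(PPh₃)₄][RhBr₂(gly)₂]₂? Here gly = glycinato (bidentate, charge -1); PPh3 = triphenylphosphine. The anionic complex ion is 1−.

(glycinato)tetrakis(triphenylphosphine)chromium(III) dibromobis(glycinato)rhodate(III)

Both ions are complex: the cation is named first with the plain metal name, the anion second with the -ate form; each ion's ligands are alphabetised independently.
The complex anion is given as 1−; its ligand charges sum to -4, so Rh = +3.
With 2 anions per cation, the cation must be 2×1 = 2+.
Cation: ligand charges sum to -1; for the ion to be 2+, Cr = +3.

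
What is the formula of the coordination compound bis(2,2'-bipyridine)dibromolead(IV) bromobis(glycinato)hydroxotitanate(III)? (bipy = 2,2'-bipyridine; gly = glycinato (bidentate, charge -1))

[Pb(bipy)2Br2][TiBr(gly)2(OH)]2

Cation [Pb…]: ligand charges -2, Pb(IV) ⇒ ion charge 2+.
Anion [Ti…]: ligand charges -4, Ti(III) ⇒ ion charge 1−.
One 2+ cation requires 2 of the 1− anion.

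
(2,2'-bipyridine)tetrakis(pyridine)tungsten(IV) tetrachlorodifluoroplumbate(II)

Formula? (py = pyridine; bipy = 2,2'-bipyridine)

[W(bipy)(py)4][PbCl4F2]

Cation [W…]: ligand charges 0, W(IV) ⇒ ion charge 4+.
Anion [Pb…]: ligand charges -6, Pb(II) ⇒ ion charge 4−.
One 4+ cation balances one 4− anion.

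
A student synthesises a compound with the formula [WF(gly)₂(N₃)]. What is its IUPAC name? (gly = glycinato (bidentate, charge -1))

There is no counter-ion, so the complex is neutral overall.
Ligand charges: 1×azido (-1 each), 2×glycinato (-1 each), 1×fluoro (-1 each); total -4. So W + (-4) = 0, giving W = +4.
Ligands are named alphabetically: azido before fluoro before glycinato.

azidofluorobis(glycinato)tungsten(IV)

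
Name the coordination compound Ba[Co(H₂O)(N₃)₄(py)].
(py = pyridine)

barium aquatetraazido(pyridine)cobaltate(II)

The 1 barium counter-ion carries a total charge of +2, so each complex ion is 2−.
Ligand charges: 1×pyridine (neutral), 1×aqua (neutral), 4×azido (-1 each); total -4. So Co + (-4) = 2−, giving Co = +2.
The complex ion is anionic, so cobalt takes the -ate form cobaltate(II).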